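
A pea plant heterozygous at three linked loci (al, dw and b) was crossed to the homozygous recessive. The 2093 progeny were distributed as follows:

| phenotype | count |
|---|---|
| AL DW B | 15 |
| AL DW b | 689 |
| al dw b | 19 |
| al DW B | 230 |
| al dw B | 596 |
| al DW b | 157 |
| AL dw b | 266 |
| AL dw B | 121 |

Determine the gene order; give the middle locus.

b

The two most frequent reciprocal classes, AL DW b and al dw B, are the parental types, so the F1 was AL DW b / al dw B.
The two rarest classes, AL DW B and al dw b, are the double crossovers. Comparing them with the parentals, only the b allele has switched, so b is the middle locus and the order is dw – b – al.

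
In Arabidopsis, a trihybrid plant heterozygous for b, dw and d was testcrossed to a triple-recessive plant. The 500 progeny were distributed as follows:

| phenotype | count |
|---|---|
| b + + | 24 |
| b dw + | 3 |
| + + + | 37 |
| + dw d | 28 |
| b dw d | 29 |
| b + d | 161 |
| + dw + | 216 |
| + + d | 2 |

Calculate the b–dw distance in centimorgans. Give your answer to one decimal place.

The two most frequent reciprocal classes, + dw + and b + d, are the parental types, so the F1 was + dw + / b + d.
The two rarest classes, b dw + and + + d, are the double crossovers. Comparing them with the parentals, only the b allele has switched, so b is the middle locus and the order is dw – b – d.
Crossovers in the dw–b interval produce the single-crossover classes + + + and b dw d (37 + 29 = 66) plus the double crossovers (5).
RF(dw–b) = (66 + 5) / 500 = 71/500 = 0.1420 → 14.2 centimorgans.

14.2 centimorgans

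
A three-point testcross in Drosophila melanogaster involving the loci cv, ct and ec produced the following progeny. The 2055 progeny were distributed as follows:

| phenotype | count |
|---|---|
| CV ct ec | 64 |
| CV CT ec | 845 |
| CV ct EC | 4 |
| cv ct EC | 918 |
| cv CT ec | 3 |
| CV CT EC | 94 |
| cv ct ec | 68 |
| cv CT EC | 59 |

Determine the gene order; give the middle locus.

cv

The two most frequent reciprocal classes, cv ct EC and CV CT ec, are the parental types, so the F1 was cv ct EC / CV CT ec.
The two rarest classes, CV ct EC and cv CT ec, are the double crossovers. Comparing them with the parentals, only the cv allele has switched, so cv is the middle locus and the order is ec – cv – ct.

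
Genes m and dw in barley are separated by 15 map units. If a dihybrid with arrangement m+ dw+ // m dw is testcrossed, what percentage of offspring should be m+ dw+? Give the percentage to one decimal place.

A map distance of 15 map units corresponds to a recombination frequency of 0.150.
The F1 is m+ dw+ / m dw, so m+ dw+ is a parental gamete class with expected frequency (1 − r)/2 = 0.850/2 = 0.4250.
That is 0.4250 = 42.5% of the progeny.

42.5%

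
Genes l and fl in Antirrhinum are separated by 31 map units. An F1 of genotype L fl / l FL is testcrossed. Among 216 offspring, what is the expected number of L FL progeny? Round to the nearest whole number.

33

A map distance of 31 map units corresponds to a recombination frequency of 0.310.
The F1 is L fl / l FL, so L FL is a recombinant gamete class with expected frequency r/2 = 0.310/2 = 0.1550.
Expected number = 0.1550 × 216 = 33.48 ≈ 33.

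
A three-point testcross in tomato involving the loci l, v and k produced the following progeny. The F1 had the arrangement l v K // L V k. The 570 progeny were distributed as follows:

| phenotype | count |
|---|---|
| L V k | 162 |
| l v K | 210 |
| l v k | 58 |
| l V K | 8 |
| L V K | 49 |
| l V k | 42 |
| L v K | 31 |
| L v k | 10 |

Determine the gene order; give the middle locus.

v

The two rarest classes, l V K and L v k, are the double crossovers. Comparing them with the parentals, only the v allele has switched, so v is the middle locus and the order is l – v – k.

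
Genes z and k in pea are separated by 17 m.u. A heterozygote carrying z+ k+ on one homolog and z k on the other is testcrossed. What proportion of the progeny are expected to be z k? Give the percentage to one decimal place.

A map distance of 17 m.u. corresponds to a recombination frequency of 0.170.
The F1 is z+ k+ / z k, so z k is a parental gamete class with expected frequency (1 − r)/2 = 0.830/2 = 0.4150.
That is 0.4150 = 41.5% of the progeny.

41.5%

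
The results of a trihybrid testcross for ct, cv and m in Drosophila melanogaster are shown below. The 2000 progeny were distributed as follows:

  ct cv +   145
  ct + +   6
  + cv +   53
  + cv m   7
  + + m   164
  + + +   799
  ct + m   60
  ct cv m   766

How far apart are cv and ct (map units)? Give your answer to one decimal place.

6.3 map units

The two most frequent reciprocal classes, ct cv m and + + +, are the parental types, so the F1 was ct cv m / + + +.
The two rarest classes, + cv m and ct + +, are the double crossovers. Comparing them with the parentals, only the ct allele has switched, so ct is the middle locus and the order is cv – ct – m.
Crossovers in the cv–ct interval produce the single-crossover classes ct + m and + cv + (60 + 53 = 113) plus the double crossovers (13).
RF(cv–ct) = (113 + 13) / 2000 = 126/2000 = 0.0630 → 6.3 map units.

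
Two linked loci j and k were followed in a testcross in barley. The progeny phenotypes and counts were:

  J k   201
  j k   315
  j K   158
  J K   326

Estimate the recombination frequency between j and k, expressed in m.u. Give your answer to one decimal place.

The two most frequent classes, J K (326) and j k (315), are the parental types, so the F1 was J K / j k.
The recombinant classes are J k and j K: 201 + 158 = 359.
Recombination frequency = 359/1000 = 0.3590 ≈ 35.9%, i.e. 35.9 m.u.

35.9 m.u.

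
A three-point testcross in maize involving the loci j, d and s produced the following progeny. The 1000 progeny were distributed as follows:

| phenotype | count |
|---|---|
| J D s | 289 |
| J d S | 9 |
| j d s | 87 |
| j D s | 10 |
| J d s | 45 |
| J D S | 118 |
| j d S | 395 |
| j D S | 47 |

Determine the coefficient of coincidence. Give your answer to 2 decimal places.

0.76

The two most frequent reciprocal classes, j d S and J D s, are the parental types, so the F1 was j d S / J D s.
The two rarest classes, J d S and j D s, are the double crossovers. Comparing them with the parentals, only the j allele has switched, so j is the middle locus and the order is s – j – d.
s–j: (205 + 19)/1000 = 0.2240; j–d: (92 + 19)/1000 = 0.1110.
Expected DCO frequency = 0.2240 × 0.1110 ≈ 0.02486; observed = 19/1000 ≈ 0.01900.
Coefficient of coincidence = 0.01900/0.02486 ≈ 0.76.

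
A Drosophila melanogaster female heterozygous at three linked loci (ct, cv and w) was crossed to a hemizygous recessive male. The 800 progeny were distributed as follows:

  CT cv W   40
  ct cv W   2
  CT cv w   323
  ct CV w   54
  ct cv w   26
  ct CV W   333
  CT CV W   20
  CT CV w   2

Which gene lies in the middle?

The two most frequent reciprocal classes, ct CV W and CT cv w, are the parental types, so the F1 was ct CV W / CT cv w.
The two rarest classes, ct cv W and CT CV w, are the double crossovers. Comparing them with the parentals, only the cv allele has switched, so cv is the middle locus and the order is ct – cv – w.

cv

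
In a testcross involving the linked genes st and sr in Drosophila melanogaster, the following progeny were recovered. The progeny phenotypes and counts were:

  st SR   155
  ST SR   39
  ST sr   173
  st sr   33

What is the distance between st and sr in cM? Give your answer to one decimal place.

18.0 cM

The two most frequent classes, ST sr (173) and st SR (155), are the parental types, so the F1 was ST sr / st SR.
The recombinant classes are ST SR and st sr: 39 + 33 = 72.
Recombination frequency = 72/400 = 0.1800 ≈ 18.0%, i.e. 18.0 cM.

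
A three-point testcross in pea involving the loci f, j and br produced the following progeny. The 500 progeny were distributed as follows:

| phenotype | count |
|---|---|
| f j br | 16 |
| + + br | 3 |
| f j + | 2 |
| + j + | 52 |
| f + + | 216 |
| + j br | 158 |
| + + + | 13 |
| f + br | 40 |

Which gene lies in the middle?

j

The two most frequent reciprocal classes, + j br and f + +, are the parental types, so the F1 was + j br / f + +.
The two rarest classes, + + br and f j +, are the double crossovers. Comparing them with the parentals, only the j allele has switched, so j is the middle locus and the order is br – j – f.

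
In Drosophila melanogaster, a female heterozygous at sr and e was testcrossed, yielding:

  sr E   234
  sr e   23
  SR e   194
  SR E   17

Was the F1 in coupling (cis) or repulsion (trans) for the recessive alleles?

The two most frequent classes are SR e (194) and sr E (234); these are the parental (non-recombinant) types.
So the F1 carried SR e on one chromosome and sr E on the other — the recessive alleles are on opposite chromosomes (trans / repulsion).

trans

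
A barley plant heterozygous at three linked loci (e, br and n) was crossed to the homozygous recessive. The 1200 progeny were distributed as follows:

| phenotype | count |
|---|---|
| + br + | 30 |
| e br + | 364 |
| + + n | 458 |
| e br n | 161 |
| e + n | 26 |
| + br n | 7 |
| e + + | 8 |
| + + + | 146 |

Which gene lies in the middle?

The two most frequent reciprocal classes, e br + and + + n, are the parental types, so the F1 was e br + / + + n.
The two rarest classes, e + + and + br n, are the double crossovers. Comparing them with the parentals, only the br allele has switched, so br is the middle locus and the order is e – br – n.

br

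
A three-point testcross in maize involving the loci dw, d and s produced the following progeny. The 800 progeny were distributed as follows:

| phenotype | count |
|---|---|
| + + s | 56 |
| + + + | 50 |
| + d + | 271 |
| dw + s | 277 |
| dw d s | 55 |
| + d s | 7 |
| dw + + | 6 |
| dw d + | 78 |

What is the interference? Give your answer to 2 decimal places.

0.40

The two most frequent reciprocal classes, dw + s and + d +, are the parental types, so the F1 was dw + s / + d +.
The two rarest classes, dw + + and + d s, are the double crossovers. Comparing them with the parentals, only the s allele has switched, so s is the middle locus and the order is d – s – dw.
d–s: (105 + 13)/800 = 0.1475; s–dw: (134 + 13)/800 = 0.1837.
Expected DCO frequency = 0.1475 × 0.1837 ≈ 0.02710; observed = 13/800 ≈ 0.01625.
Coefficient of coincidence = 0.01625/0.02710 ≈ 0.60; interference = 1 − 0.60 = 0.40.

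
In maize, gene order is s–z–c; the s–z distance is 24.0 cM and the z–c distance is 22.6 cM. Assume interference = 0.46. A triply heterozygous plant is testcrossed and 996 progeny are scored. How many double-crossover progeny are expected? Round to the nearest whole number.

29

Map distances give recombination frequencies of 0.240 and 0.226 for the two intervals.
With interference 0.46 (so coincidence = 0.54), expected double-crossover frequency = 0.240 × 0.226 × 0.54 = 0.02929.
Expected number = 0.02929 × 996 = 29.17 ≈ 29.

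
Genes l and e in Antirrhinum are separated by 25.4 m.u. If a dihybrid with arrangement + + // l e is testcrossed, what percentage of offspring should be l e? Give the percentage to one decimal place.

37.3%

A map distance of 25.4 m.u. corresponds to a recombination frequency of 0.254.
The F1 is + + / l e, so l e is a parental gamete class with expected frequency (1 − r)/2 = 0.746/2 = 0.3730.
That is 0.3730 = 37.3% of the progeny.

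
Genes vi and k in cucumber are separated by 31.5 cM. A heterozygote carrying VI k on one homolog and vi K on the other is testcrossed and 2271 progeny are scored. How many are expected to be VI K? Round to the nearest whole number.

A map distance of 31.5 cM corresponds to a recombination frequency of 0.315.
The F1 is VI k / vi K, so VI K is a recombinant gamete class with expected frequency r/2 = 0.315/2 = 0.1575.
Expected number = 0.1575 × 2271 = 357.68 ≈ 358.

358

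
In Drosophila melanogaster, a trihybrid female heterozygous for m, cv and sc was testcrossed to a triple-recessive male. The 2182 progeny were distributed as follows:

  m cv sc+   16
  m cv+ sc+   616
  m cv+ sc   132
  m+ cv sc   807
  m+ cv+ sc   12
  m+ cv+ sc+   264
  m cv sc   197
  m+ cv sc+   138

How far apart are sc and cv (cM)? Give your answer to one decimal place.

The two most frequent reciprocal classes, m cv+ sc+ and m+ cv sc, are the parental types, so the F1 was m cv+ sc+ / m+ cv sc.
The two rarest classes, m cv sc+ and m+ cv+ sc, are the double crossovers. Comparing them with the parentals, only the cv allele has switched, so cv is the middle locus and the order is sc – cv – m.
Crossovers in the sc–cv interval produce the single-crossover classes m cv+ sc and m+ cv sc+ (132 + 138 = 270) plus the double crossovers (28).
RF(sc–cv) = (270 + 28) / 2182 = 298/2182 = 0.1366 → 13.7 cM.

13.7 cM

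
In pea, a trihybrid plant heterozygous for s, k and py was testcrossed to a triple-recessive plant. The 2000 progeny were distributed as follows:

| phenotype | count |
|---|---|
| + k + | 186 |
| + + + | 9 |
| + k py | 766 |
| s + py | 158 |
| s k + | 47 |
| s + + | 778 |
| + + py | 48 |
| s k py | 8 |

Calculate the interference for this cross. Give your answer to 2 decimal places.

0.16

The two most frequent reciprocal classes, + k py and s + +, are the parental types, so the F1 was + k py / s + +.
The two rarest classes, s k py and + + +, are the double crossovers. Comparing them with the parentals, only the s allele has switched, so s is the middle locus and the order is k – s – py.
k–s: (95 + 17)/2000 = 0.0560; s–py: (344 + 17)/2000 = 0.1805.
Expected DCO frequency = 0.0560 × 0.1805 ≈ 0.01011; observed = 17/2000 ≈ 0.00850.
Coefficient of coincidence = 0.00850/0.01011 ≈ 0.84; interference = 1 − 0.84 = 0.16.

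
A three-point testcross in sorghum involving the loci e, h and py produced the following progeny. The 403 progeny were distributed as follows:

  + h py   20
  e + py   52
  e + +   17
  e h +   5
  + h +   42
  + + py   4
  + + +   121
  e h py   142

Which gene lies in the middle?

The two most frequent reciprocal classes, + + + and e h py, are the parental types, so the F1 was + + + / e h py.
The two rarest classes, + + py and e h +, are the double crossovers. Comparing them with the parentals, only the py allele has switched, so py is the middle locus and the order is e – py – h.

py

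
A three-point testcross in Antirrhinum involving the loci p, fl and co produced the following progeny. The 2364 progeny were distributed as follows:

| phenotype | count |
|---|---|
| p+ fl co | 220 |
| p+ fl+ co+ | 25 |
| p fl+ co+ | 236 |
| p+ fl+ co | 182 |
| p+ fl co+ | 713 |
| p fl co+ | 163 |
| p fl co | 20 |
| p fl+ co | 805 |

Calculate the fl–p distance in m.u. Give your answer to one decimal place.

16.5 m.u.

The two most frequent reciprocal classes, p fl+ co and p+ fl co+, are the parental types, so the F1 was p fl+ co / p+ fl co+.
The two rarest classes, p fl co and p+ fl+ co+, are the double crossovers. Comparing them with the parentals, only the fl allele has switched, so fl is the middle locus and the order is co – fl – p.
Crossovers in the fl–p interval produce the single-crossover classes p+ fl+ co and p fl co+ (182 + 163 = 345) plus the double crossovers (45).
RF(fl–p) = (345 + 45) / 2364 = 390/2364 = 0.1650 → 16.5 m.u.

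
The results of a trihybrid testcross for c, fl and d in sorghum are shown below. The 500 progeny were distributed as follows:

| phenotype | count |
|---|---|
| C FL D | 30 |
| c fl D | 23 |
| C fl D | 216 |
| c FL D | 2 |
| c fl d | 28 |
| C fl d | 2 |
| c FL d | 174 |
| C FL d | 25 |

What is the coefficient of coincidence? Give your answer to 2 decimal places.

The two most frequent reciprocal classes, c FL d and C fl D, are the parental types, so the F1 was c FL d / C fl D.
The two rarest classes, c FL D and C fl d, are the double crossovers. Comparing them with the parentals, only the d allele has switched, so d is the middle locus and the order is fl – d – c.
fl–d: (58 + 4)/500 = 0.1240; d–c: (48 + 4)/500 = 0.1040.
Expected DCO frequency = 0.1240 × 0.1040 ≈ 0.01290; observed = 4/500 ≈ 0.00800.
Coefficient of coincidence = 0.00800/0.01290 ≈ 0.62.

0.62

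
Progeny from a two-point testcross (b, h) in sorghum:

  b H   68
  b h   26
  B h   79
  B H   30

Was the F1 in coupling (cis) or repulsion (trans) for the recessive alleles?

trans

The two most frequent classes are B h (79) and b H (68); these are the parental (non-recombinant) types.
So the F1 carried B h on one chromosome and b H on the other — the recessive alleles are on opposite chromosomes (trans / repulsion).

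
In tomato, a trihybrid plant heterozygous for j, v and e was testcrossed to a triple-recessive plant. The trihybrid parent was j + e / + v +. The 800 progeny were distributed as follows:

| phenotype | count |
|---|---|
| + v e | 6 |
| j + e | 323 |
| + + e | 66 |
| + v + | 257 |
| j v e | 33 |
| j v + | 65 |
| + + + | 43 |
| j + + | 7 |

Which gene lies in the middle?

The two rarest classes, j + + and + v e, are the double crossovers. Comparing them with the parentals, only the e allele has switched, so e is the middle locus and the order is j – e – v.

e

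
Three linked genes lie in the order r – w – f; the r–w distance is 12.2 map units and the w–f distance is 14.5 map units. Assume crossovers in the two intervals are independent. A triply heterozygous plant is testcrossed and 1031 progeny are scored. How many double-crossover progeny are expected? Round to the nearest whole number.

18

Map distances give recombination frequencies of 0.122 and 0.145 for the two intervals.
With no interference, expected double-crossover frequency = 0.122 × 0.145 = 0.01769.
Expected number = 0.01769 × 1031 = 18.24 ≈ 18.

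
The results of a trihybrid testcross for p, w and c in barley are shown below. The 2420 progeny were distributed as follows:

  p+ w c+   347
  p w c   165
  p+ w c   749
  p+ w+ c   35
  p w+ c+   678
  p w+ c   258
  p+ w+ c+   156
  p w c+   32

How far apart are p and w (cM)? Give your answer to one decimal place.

16.0 cM

The two most frequent reciprocal classes, p+ w c and p w+ c+, are the parental types, so the F1 was p+ w c / p w+ c+.
The two rarest classes, p+ w+ c and p w c+, are the double crossovers. Comparing them with the parentals, only the w allele has switched, so w is the middle locus and the order is p – w – c.
Crossovers in the p–w interval produce the single-crossover classes p w c and p+ w+ c+ (165 + 156 = 321) plus the double crossovers (67).
RF(p–w) = (321 + 67) / 2420 = 388/2420 = 0.1603 → 16.0 cM.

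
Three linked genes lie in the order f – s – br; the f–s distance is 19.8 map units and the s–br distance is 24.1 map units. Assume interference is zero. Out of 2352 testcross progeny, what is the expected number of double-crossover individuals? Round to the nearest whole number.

Map distances give recombination frequencies of 0.198 and 0.241 for the two intervals.
With no interference, expected double-crossover frequency = 0.198 × 0.241 = 0.04772.
Expected number = 0.04772 × 2352 = 112.23 ≈ 112.

112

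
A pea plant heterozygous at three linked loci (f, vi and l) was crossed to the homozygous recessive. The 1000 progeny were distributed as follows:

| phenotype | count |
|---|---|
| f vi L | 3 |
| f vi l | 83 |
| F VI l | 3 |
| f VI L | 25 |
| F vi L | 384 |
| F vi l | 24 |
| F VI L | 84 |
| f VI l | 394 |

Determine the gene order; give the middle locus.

The two most frequent reciprocal classes, f VI l and F vi L, are the parental types, so the F1 was f VI l / F vi L.
The two rarest classes, F VI l and f vi L, are the double crossovers. Comparing them with the parentals, only the f allele has switched, so f is the middle locus and the order is l – f – vi.

f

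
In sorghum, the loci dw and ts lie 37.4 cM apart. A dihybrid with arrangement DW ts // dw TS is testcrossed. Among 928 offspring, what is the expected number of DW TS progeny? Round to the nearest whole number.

174

A map distance of 37.4 cM corresponds to a recombination frequency of 0.374.
The F1 is DW ts / dw TS, so DW TS is a recombinant gamete class with expected frequency r/2 = 0.374/2 = 0.1870.
Expected number = 0.1870 × 928 = 173.54 ≈ 174.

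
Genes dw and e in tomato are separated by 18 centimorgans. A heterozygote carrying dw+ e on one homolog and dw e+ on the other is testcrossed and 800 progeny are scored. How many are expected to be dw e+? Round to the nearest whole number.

A map distance of 18 centimorgans corresponds to a recombination frequency of 0.180.
The F1 is dw+ e / dw e+, so dw e+ is a parental gamete class with expected frequency (1 − r)/2 = 0.820/2 = 0.4100.
Expected number = 0.4100 × 800 = 328.00 ≈ 328.

328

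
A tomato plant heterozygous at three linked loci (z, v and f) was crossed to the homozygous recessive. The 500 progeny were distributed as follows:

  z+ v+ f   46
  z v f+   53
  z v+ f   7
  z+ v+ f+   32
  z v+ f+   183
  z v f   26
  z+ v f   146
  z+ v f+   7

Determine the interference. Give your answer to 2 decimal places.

The two most frequent reciprocal classes, z+ v f and z v+ f+, are the parental types, so the F1 was z+ v f / z v+ f+.
The two rarest classes, z+ v f+ and z v+ f, are the double crossovers. Comparing them with the parentals, only the f allele has switched, so f is the middle locus and the order is v – f – z.
v–f: (99 + 14)/500 = 0.2260; f–z: (58 + 14)/500 = 0.1440.
Expected DCO frequency = 0.2260 × 0.1440 ≈ 0.03254; observed = 14/500 ≈ 0.02800.
Coefficient of coincidence = 0.02800/0.03254 ≈ 0.86; interference = 1 − 0.86 = 0.14.

0.14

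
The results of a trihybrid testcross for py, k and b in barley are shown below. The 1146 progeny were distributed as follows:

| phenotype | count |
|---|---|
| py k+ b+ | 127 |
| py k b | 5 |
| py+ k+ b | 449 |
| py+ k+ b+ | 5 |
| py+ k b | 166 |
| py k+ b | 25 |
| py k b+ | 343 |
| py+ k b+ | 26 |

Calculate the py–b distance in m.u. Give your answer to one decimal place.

5.3 m.u.

The two most frequent reciprocal classes, py k b+ and py+ k+ b, are the parental types, so the F1 was py k b+ / py+ k+ b.
The two rarest classes, py k b and py+ k+ b+, are the double crossovers. Comparing them with the parentals, only the b allele has switched, so b is the middle locus and the order is py – b – k.
Crossovers in the py–b interval produce the single-crossover classes py+ k b+ and py k+ b (26 + 25 = 51) plus the double crossovers (10).
RF(py–b) = (51 + 10) / 1146 = 61/1146 = 0.0532 → 5.3 m.u.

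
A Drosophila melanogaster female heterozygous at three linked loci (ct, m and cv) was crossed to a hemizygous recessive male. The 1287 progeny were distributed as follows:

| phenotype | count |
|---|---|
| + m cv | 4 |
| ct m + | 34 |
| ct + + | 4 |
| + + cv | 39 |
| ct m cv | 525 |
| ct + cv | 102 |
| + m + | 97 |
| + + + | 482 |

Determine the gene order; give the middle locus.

The two most frequent reciprocal classes, + + + and ct m cv, are the parental types, so the F1 was + + + / ct m cv.
The two rarest classes, ct + + and + m cv, are the double crossovers. Comparing them with the parentals, only the ct allele has switched, so ct is the middle locus and the order is cv – ct – m.

ct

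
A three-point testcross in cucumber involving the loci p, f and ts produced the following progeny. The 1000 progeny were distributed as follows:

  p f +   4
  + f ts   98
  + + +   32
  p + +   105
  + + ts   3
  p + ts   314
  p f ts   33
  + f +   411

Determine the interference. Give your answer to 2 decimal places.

The two most frequent reciprocal classes, + f + and p + ts, are the parental types, so the F1 was + f + / p + ts.
The two rarest classes, p f + and + + ts, are the double crossovers. Comparing them with the parentals, only the p allele has switched, so p is the middle locus and the order is ts – p – f.
ts–p: (203 + 7)/1000 = 0.2100; p–f: (65 + 7)/1000 = 0.0720.
Expected DCO frequency = 0.2100 × 0.0720 ≈ 0.01512; observed = 7/1000 ≈ 0.00700.
Coefficient of coincidence = 0.00700/0.01512 ≈ 0.46; interference = 1 − 0.46 = 0.54.

0.54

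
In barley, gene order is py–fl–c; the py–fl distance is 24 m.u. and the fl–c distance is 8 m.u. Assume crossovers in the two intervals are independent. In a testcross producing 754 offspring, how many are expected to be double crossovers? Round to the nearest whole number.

14

Map distances give recombination frequencies of 0.240 and 0.080 for the two intervals.
With no interference, expected double-crossover frequency = 0.240 × 0.080 = 0.01920.
Expected number = 0.01920 × 754 = 14.48 ≈ 14.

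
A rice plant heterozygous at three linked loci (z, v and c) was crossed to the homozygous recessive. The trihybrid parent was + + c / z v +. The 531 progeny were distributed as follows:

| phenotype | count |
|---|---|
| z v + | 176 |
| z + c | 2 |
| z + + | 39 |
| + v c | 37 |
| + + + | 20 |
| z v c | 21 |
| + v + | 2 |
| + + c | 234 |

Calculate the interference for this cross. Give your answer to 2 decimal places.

The two rarest classes, z + c and + v +, are the double crossovers. Comparing them with the parentals, only the z allele has switched, so z is the middle locus and the order is v – z – c.
v–z: (76 + 4)/531 = 0.1507; z–c: (41 + 4)/531 = 0.0847.
Expected DCO frequency = 0.1507 × 0.0847 ≈ 0.01276; observed = 4/531 ≈ 0.00753.
Coefficient of coincidence = 0.00753/0.01276 ≈ 0.59; interference = 1 − 0.59 = 0.41.

0.41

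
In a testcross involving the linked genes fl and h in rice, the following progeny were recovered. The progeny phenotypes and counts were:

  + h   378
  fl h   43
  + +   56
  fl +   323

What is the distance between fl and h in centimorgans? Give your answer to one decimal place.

12.4 centimorgans

The two most frequent classes, + h (378) and fl + (323), are the parental types, so the F1 was + h / fl +.
The recombinant classes are + + and fl h: 56 + 43 = 99.
Recombination frequency = 99/800 = 0.1237 ≈ 12.4%, i.e. 12.4 centimorgans.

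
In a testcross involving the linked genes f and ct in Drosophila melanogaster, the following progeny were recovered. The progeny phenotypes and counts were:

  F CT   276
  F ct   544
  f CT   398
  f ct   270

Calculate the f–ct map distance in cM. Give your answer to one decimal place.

36.7 cM

The two most frequent classes, F ct (544) and f CT (398), are the parental types, so the F1 was F ct / f CT.
The recombinant classes are F CT and f ct: 276 + 270 = 546.
Recombination frequency = 546/1488 = 0.3669 ≈ 36.7%, i.e. 36.7 cM.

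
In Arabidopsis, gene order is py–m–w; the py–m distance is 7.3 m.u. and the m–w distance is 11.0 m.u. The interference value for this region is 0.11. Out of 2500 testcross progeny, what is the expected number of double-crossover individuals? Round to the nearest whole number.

Map distances give recombination frequencies of 0.073 and 0.110 for the two intervals.
With interference 0.11 (so coincidence = 0.89), expected double-crossover frequency = 0.073 × 0.110 × 0.89 = 0.00715.
Expected number = 0.00715 × 2500 = 17.87 ≈ 18.

18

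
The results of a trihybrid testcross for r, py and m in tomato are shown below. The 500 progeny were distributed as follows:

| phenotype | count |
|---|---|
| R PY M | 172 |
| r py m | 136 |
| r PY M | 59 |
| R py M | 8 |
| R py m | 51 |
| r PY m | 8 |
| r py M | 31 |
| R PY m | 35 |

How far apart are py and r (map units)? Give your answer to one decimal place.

The two most frequent reciprocal classes, R PY M and r py m, are the parental types, so the F1 was R PY M / r py m.
The two rarest classes, R py M and r PY m, are the double crossovers. Comparing them with the parentals, only the py allele has switched, so py is the middle locus and the order is m – py – r.
Crossovers in the py–r interval produce the single-crossover classes r PY M and R py m (59 + 51 = 110) plus the double crossovers (16).
RF(py–r) = (110 + 16) / 500 = 126/500 = 0.2520 → 25.2 map units.

25.2 map units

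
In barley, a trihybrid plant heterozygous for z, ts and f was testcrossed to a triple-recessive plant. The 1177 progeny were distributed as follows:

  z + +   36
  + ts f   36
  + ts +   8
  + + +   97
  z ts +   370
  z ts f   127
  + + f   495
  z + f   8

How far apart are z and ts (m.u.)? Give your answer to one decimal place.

7.5 m.u.

The two most frequent reciprocal classes, + + f and z ts +, are the parental types, so the F1 was + + f / z ts +.
The two rarest classes, z + f and + ts +, are the double crossovers. Comparing them with the parentals, only the z allele has switched, so z is the middle locus and the order is ts – z – f.
Crossovers in the ts–z interval produce the single-crossover classes + ts f and z + + (36 + 36 = 72) plus the double crossovers (16).
RF(ts–z) = (72 + 16) / 1177 = 88/1177 = 0.0748 → 7.5 m.u.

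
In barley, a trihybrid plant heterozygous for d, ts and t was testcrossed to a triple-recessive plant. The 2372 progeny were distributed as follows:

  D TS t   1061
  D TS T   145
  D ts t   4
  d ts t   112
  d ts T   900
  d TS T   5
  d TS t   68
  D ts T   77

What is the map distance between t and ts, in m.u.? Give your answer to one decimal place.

The two most frequent reciprocal classes, D TS t and d ts T, are the parental types, so the F1 was D TS t / d ts T.
The two rarest classes, D ts t and d TS T, are the double crossovers. Comparing them with the parentals, only the ts allele has switched, so ts is the middle locus and the order is d – ts – t.
Crossovers in the ts–t interval produce the single-crossover classes D TS T and d ts t (145 + 112 = 257) plus the double crossovers (9).
RF(ts–t) = (257 + 9) / 2372 = 266/2372 = 0.1121 → 11.2 m.u.

11.2 m.u.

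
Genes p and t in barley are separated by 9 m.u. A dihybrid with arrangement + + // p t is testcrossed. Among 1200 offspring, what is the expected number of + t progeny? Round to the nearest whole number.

54

A map distance of 9 m.u. corresponds to a recombination frequency of 0.090.
The F1 is + + / p t, so + t is a recombinant gamete class with expected frequency r/2 = 0.090/2 = 0.0450.
Expected number = 0.0450 × 1200 = 54.00 ≈ 54.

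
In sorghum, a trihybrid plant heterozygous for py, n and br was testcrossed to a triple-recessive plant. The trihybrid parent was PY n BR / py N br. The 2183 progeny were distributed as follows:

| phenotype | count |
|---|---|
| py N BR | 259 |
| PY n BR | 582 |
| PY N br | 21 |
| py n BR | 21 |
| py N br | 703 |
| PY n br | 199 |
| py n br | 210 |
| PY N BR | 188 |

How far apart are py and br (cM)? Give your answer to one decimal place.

The two rarest classes, py n BR and PY N br, are the double crossovers. Comparing them with the parentals, only the py allele has switched, so py is the middle locus and the order is n – py – br.
Crossovers in the py–br interval produce the single-crossover classes PY n br and py N BR (199 + 259 = 458) plus the double crossovers (42).
RF(py–br) = (458 + 42) / 2183 = 500/2183 = 0.2290 → 22.9 cM.

22.9 cM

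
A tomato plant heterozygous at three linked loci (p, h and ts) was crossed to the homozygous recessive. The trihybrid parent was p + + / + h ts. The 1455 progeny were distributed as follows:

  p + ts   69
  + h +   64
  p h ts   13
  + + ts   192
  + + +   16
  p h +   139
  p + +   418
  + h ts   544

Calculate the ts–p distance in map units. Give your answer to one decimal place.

11.1 map units

The two rarest classes, + + + and p h ts, are the double crossovers. Comparing them with the parentals, only the p allele has switched, so p is the middle locus and the order is ts – p – h.
Crossovers in the ts–p interval produce the single-crossover classes p + ts and + h + (69 + 64 = 133) plus the double crossovers (29).
RF(ts–p) = (133 + 29) / 1455 = 162/1455 = 0.1113 → 11.1 map units.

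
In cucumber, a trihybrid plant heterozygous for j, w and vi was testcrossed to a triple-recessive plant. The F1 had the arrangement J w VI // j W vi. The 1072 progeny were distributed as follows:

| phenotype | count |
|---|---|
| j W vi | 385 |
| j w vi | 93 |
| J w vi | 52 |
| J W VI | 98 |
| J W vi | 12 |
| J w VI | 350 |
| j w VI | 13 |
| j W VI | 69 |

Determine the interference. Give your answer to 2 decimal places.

The two rarest classes, j w VI and J W vi, are the double crossovers. Comparing them with the parentals, only the j allele has switched, so j is the middle locus and the order is w – j – vi.
w–j: (191 + 25)/1072 = 0.2015; j–vi: (121 + 25)/1072 = 0.1362.
Expected DCO frequency = 0.2015 × 0.1362 ≈ 0.02744; observed = 25/1072 ≈ 0.02332.
Coefficient of coincidence = 0.02332/0.02744 ≈ 0.85; interference = 1 − 0.85 = 0.15.

0.15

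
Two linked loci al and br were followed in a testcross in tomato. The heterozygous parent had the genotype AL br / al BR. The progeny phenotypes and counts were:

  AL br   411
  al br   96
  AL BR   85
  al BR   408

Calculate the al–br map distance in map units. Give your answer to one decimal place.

18.1 map units

The recombinant classes are AL BR and al br: 85 + 96 = 181.
Recombination frequency = 181/1000 = 0.1810 ≈ 18.1%, i.e. 18.1 map units.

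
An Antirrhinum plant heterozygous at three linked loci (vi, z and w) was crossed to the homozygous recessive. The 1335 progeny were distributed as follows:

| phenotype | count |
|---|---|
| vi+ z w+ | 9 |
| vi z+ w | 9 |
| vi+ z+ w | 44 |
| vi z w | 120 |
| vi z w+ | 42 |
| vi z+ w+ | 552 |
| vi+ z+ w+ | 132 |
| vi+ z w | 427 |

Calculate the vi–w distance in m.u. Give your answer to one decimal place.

The two most frequent reciprocal classes, vi+ z w and vi z+ w+, are the parental types, so the F1 was vi+ z w / vi z+ w+.
The two rarest classes, vi+ z w+ and vi z+ w, are the double crossovers. Comparing them with the parentals, only the w allele has switched, so w is the middle locus and the order is vi – w – z.
Crossovers in the vi–w interval produce the single-crossover classes vi z w and vi+ z+ w+ (120 + 132 = 252) plus the double crossovers (18).
RF(vi–w) = (252 + 18) / 1335 = 270/1335 = 0.2022 → 20.2 m.u.

20.2 m.u.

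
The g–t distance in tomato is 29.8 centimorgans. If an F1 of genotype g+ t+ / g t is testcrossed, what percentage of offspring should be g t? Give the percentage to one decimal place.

A map distance of 29.8 centimorgans corresponds to a recombination frequency of 0.298.
The F1 is g+ t+ / g t, so g t is a parental gamete class with expected frequency (1 − r)/2 = 0.702/2 = 0.3510.
That is 0.3510 = 35.1% of the progeny.

35.1%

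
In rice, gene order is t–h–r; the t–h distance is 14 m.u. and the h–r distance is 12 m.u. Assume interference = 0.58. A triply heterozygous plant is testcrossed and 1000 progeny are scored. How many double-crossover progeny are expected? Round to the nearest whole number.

Map distances give recombination frequencies of 0.140 and 0.120 for the two intervals.
With interference 0.58 (so coincidence = 0.42), expected double-crossover frequency = 0.140 × 0.120 × 0.42 = 0.00706.
Expected number = 0.00706 × 1000 = 7.06 ≈ 7.

7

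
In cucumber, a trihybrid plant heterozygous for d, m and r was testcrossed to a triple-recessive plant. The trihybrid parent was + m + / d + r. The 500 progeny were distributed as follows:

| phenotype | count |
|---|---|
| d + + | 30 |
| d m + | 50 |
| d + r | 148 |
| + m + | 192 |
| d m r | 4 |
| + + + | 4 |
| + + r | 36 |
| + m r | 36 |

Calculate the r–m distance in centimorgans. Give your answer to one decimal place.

The two rarest classes, + + + and d m r, are the double crossovers. Comparing them with the parentals, only the m allele has switched, so m is the middle locus and the order is r – m – d.
Crossovers in the r–m interval produce the single-crossover classes + m r and d + + (36 + 30 = 66) plus the double crossovers (8).
RF(r–m) = (66 + 8) / 500 = 74/500 = 0.1480 → 14.8 centimorgans.

14.8 centimorgans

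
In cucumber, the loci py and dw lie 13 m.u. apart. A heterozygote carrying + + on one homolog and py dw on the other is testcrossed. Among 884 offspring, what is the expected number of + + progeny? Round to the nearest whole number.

A map distance of 13 m.u. corresponds to a recombination frequency of 0.130.
The F1 is + + / py dw, so + + is a parental gamete class with expected frequency (1 − r)/2 = 0.870/2 = 0.4350.
Expected number = 0.4350 × 884 = 384.54 ≈ 385.

385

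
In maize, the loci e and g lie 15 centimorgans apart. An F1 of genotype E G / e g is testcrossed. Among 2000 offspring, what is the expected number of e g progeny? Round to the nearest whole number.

A map distance of 15 centimorgans corresponds to a recombination frequency of 0.150.
The F1 is E G / e g, so e g is a parental gamete class with expected frequency (1 − r)/2 = 0.850/2 = 0.4250.
Expected number = 0.4250 × 2000 = 850.00 ≈ 850.

850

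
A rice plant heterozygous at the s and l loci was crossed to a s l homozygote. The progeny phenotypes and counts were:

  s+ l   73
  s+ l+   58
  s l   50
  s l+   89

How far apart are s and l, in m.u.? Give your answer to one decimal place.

40.0 m.u.

The two most frequent classes, s+ l (73) and s l+ (89), are the parental types, so the F1 was s+ l / s l+.
The recombinant classes are s+ l+ and s l: 58 + 50 = 108.
Recombination frequency = 108/270 = 0.4000 ≈ 40.0%, i.e. 40.0 m.u.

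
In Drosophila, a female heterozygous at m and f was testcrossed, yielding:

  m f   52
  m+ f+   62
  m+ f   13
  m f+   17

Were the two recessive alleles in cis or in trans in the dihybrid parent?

cis

The two most frequent classes are m+ f+ (62) and m f (52); these are the parental (non-recombinant) types.
So the F1 carried m+ f+ on one chromosome and m f on the other — the recessive alleles are on the same chromosome (cis / coupling).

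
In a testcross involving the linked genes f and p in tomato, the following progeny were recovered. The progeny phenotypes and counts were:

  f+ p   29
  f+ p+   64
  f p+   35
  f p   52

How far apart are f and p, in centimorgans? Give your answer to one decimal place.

The two most frequent classes, f+ p+ (64) and f p (52), are the parental types, so the F1 was f+ p+ / f p.
The recombinant classes are f+ p and f p+: 29 + 35 = 64.
Recombination frequency = 64/180 = 0.3556 ≈ 35.6%, i.e. 35.6 centimorgans.

35.6 centimorgans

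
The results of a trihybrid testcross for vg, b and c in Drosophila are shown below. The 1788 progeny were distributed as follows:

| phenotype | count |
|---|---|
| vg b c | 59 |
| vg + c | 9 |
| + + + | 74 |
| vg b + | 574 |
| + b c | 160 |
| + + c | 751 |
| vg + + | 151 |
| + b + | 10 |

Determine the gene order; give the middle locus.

The two most frequent reciprocal classes, vg b + and + + c, are the parental types, so the F1 was vg b + / + + c.
The two rarest classes, + b + and vg + c, are the double crossovers. Comparing them with the parentals, only the vg allele has switched, so vg is the middle locus and the order is b – vg – c.

vg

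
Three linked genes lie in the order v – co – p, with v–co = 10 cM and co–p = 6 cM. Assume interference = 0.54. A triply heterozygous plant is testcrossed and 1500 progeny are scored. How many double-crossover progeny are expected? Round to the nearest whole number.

4

Map distances give recombination frequencies of 0.100 and 0.060 for the two intervals.
With interference 0.54 (so coincidence = 0.46), expected double-crossover frequency = 0.100 × 0.060 × 0.46 = 0.00276.
Expected number = 0.00276 × 1500 = 4.14 ≈ 4.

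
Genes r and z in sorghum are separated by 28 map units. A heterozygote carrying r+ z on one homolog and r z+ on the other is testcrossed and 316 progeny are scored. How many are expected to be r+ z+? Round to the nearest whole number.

A map distance of 28 map units corresponds to a recombination frequency of 0.280.
The F1 is r+ z / r z+, so r+ z+ is a recombinant gamete class with expected frequency r/2 = 0.280/2 = 0.1400.
Expected number = 0.1400 × 316 = 44.24 ≈ 44.

44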